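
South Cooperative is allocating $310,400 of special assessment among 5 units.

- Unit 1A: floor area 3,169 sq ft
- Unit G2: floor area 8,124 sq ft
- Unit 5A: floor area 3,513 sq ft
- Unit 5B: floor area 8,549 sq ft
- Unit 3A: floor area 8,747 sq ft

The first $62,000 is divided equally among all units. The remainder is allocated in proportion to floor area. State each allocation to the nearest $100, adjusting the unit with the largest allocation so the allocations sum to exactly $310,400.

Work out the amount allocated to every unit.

Unit 1A: $36,900 · Unit G2: $75,300 · Unit 5A: $39,600 · Unit 5B: $78,600 · Unit 3A: $80,000

Equal tier: $62,000 ÷ 5 = $12,400 apiece.
Remainder $248,400 by floor area (total 32,102): Unit 1A 24,521.20 → $24,500; Unit G2 62,862.18 → $62,900; Unit 5A 27,183.02 → $27,200; Unit 5B 66,150.76 → $66,200; Unit 3A 67,682.85 → $67,700.
Rounding difference −$100 on remainder applied to Unit 3A.
Totals: Unit 1A $12,400 + $24,500 = $36,900; Unit G2 $12,400 + $62,900 = $75,300; Unit 5A $12,400 + $27,200 = $39,600; Unit 5B $12,400 + $66,200 = $78,600; Unit 3A $12,400 + $67,600 = $80,000.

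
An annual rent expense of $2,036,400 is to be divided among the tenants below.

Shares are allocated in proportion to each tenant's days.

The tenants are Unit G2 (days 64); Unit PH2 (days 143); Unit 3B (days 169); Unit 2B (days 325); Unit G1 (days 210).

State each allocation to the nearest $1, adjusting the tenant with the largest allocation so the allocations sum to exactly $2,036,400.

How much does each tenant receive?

Unit G2: $143,062 | Unit PH2: $319,654 | Unit 3B: $377,773 | Unit 2B: $726,488 | Unit G1: $469,423

Sum of days: 911.
Unrounded shares: Unit G2 64/911 × $2,036,400 = 143,062.13; Unit PH2 143/911 × $2,036,400 = 319,654.45; Unit 3B 169/911 × $2,036,400 = 377,773.44; Unit 2B 325/911 × $2,036,400 = 726,487.38; Unit G1 210/911 × $2,036,400 = 469,422.61.
After rounding ($1): Unit G2 $143,062; Unit PH2 $319,654; Unit 3B $377,773; Unit 2B $726,487; Unit G1 $469,423. Sum = $2,036,399.
Difference $2,036,400 − $2,036,399 = +$1 applied to largest allocation (Unit 2B): Unit 2B becomes $726,488.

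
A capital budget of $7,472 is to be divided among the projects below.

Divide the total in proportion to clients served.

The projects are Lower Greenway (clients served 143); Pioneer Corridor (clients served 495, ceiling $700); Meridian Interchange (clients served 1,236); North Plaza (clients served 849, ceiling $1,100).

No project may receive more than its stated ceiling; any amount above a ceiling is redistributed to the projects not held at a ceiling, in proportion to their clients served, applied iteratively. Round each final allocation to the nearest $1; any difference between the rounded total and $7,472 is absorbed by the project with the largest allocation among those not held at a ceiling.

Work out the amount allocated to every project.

Total clients served = 2,723.
Proportional shares (ignoring caps): Lower Greenway 392.40; Pioneer Corridor 1,358.30; Meridian Interchange 3,391.62; North Plaza 2,329.68.
Held at cap: Pioneer Corridor ($700), North Plaza ($1,100); residual $5,672 reallocated over remaining clients served 1,379.
Redistributed shares: Lower Greenway 588.18 → $588; Meridian Interchange 5,083.82 → $5,084.

Lower Greenway: $588 | Pioneer Corridor: $700 | Meridian Interchange: $5,084 | North Plaza: $1,100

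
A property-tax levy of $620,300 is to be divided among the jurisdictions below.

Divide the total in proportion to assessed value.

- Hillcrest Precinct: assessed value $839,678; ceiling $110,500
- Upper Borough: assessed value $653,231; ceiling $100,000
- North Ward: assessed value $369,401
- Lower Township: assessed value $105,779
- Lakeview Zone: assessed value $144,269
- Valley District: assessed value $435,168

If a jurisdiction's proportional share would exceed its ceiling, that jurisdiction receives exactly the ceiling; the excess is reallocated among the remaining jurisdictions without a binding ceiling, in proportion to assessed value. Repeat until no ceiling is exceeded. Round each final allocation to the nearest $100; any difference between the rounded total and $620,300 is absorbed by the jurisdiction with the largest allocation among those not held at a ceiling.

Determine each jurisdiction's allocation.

Hillcrest Precinct: $110,500; Upper Borough: $100,000; North Ward: $143,500; Lower Township: $41,100; Lakeview Zone: $56,100; Valley District: $169,100

Total assessed value = 2,547,526.
Pro-rata shares before constraints: Hillcrest Precinct 204,454.15; Upper Borough 159,055.96; North Ward 89,945.87; Lower Township 25,756.25; Lakeview Zone 35,128.22; Valley District 105,959.55.
Capped: Hillcrest Precinct ($110,500), Upper Borough ($100,000); residual $409,800 reallocated over remaining assessed value 1,054,617.
Remaining shares: North Ward 143,540.76 → $143,500; Lower Township 41,103.30 → $41,100; Lakeview Zone 56,059.63 → $56,100; Valley District 169,096.31 → $169,100.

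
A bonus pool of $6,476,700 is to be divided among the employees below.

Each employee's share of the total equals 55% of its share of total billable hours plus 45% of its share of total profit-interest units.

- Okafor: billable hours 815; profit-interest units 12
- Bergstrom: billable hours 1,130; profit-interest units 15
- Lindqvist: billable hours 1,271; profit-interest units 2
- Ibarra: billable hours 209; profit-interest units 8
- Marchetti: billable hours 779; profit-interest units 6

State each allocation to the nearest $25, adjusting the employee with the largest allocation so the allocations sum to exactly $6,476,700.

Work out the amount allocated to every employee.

Totals — billable hours 4,204, profit-interest units 43.
Blended shares (55% billable hours + 45% profit-interest units): Okafor 0.2322; Bergstrom 0.3048; Lindqvist 0.1872; Ibarra 0.1111; Marchetti 0.1647.
Raw shares: Okafor 1,503,928.85; Bergstrom 1,974,176.78; Lindqvist 1,212,518.19; Ibarra 719,327.80; Marchetti 1,066,748.38.
At nearest $25: Okafor $1,503,925; Bergstrom $1,974,175; Lindqvist $1,212,525; Ibarra $719,325; Marchetti $1,066,750. Sum = $6,476,700.
No rounding difference to absorb.

Okafor: $1,503,925 | Bergstrom: $1,974,175 | Lindqvist: $1,212,525 | Ibarra: $719,325 | Marchetti: $1,066,750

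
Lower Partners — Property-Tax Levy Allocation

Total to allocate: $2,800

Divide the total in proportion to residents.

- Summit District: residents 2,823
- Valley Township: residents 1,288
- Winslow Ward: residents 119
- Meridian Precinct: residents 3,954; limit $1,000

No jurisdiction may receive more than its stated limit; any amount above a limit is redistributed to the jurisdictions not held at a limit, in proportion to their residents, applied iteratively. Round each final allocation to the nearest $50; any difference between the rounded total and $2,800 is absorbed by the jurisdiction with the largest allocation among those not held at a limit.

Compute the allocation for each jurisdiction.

Summit District: $1,200 · Valley Township: $550 · Winslow Ward: $50 · Meridian Precinct: $1,000

Combined residents = 8,184.
Proportional shares (ignoring caps): Summit District 965.84; Valley Township 440.66; Winslow Ward 40.71; Meridian Precinct 1,352.79.
Held at cap: Meridian Precinct ($1,000); remaining pool $1,800 reallocated over remaining residents 4,230.
Shares after redistribution: Summit District 1,201.28 → $1,200; Valley Township 548.09 → $550; Winslow Ward 50.64 → $50.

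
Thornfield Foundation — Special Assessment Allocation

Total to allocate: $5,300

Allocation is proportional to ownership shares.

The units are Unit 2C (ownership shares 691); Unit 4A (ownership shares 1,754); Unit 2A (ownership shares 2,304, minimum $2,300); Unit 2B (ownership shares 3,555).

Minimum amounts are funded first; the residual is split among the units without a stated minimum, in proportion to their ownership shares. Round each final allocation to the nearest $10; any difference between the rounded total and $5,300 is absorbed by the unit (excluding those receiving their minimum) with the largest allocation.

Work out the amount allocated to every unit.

Unit 2C: $350 · Unit 4A: $880 · Unit 2A: $2,300 · Unit 2B: $1,770

Minimums first: Unit 2A $2,300. Balance $3,000.
Balance split over remaining ownership shares 6,000: Unit 2C 345.50 → $350; Unit 4A 877.00 → $880; Unit 2B 1,777.50 → $1,780.
Rounding difference −$10 applied to Unit 2B → $1,770.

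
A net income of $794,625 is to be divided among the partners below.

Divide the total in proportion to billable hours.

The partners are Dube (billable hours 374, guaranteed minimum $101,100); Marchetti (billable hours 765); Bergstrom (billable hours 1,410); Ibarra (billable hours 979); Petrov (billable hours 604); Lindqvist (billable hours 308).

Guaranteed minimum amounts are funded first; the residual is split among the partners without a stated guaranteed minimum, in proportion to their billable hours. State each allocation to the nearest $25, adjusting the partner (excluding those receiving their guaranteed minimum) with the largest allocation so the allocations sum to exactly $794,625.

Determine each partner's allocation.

Minimums first: Dube $101,100. Remaining pool $693,525.
Remaining pool split over remaining billable hours 4,066: Marchetti 130,483.68 → $130,475; Bergstrom 240,499.32 → $240,500; Ibarra 166,984.99 → $166,975; Petrov 103,022.41 → $103,025; Lindqvist 52,534.60 → $52,525.
Rounding difference +$25 applied to Bergstrom → $240,525.

Dube: $101,100 · Marchetti: $130,475 · Bergstrom: $240,525 · Ibarra: $166,975 · Petrov: $103,025 · Lindqvist: $52,525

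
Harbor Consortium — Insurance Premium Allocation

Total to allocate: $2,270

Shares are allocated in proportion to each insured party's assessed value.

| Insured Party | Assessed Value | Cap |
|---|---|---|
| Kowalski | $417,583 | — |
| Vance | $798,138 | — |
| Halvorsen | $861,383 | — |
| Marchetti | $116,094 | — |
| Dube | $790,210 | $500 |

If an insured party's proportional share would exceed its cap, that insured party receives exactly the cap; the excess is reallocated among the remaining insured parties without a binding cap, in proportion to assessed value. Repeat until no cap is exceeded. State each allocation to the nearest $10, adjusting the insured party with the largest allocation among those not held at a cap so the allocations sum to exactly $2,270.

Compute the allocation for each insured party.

Assessed value total: 2,983,408.
Unconstrained shares: Kowalski 317.73; Vance 607.28; Halvorsen 655.40; Marchetti 88.33; Dube 601.25.
Held at cap: Dube ($500); balance $1,770 reallocated over remaining assessed value 2,193,198.
Remaining shares: Kowalski 337.01 → $340; Vance 644.13 → $640; Halvorsen 695.17 → $700; Marchetti 93.69 → $90.

Kowalski: $340; Vance: $640; Halvorsen: $700; Marchetti: $90; Dube: $500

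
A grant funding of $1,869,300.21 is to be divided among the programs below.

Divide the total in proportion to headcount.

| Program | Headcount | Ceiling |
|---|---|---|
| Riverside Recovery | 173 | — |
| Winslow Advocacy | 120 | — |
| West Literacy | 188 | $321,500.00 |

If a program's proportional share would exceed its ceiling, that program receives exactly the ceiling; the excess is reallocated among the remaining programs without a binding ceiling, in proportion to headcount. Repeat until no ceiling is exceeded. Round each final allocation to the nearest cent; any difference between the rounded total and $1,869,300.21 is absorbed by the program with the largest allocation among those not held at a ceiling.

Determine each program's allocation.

Riverside Recovery: $913,888.86 | Winslow Advocacy: $633,911.35 | West Literacy: $321,500.00

Headcount total: 481.
Proportional shares (ignoring caps): Riverside Recovery 672,326.2710; Winslow Advocacy 466,353.4827; West Literacy 730,620.4563.
Held at cap: West Literacy ($321,500.00); balance $1,547,800.21 reallocated over remaining headcount 293.
Remaining shares: Riverside Recovery 913,888.8612 → $913,888.86; Winslow Advocacy 633,911.3488 → $633,911.35.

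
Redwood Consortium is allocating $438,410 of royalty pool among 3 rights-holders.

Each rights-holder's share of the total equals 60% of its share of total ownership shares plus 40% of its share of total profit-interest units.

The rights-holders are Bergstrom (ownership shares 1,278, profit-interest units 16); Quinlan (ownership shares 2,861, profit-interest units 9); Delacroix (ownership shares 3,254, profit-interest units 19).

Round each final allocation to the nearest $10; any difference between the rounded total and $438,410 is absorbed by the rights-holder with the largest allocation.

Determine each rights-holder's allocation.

Totals — ownership shares 7,393, profit-interest units 44.
Blended shares (60% ownership shares + 40% profit-interest units): Bergstrom 0.2492; Quinlan 0.3140; Delacroix 0.4368.
Pro-rata amounts: Bergstrom 109,240.50; Quinlan 137,665.47; Delacroix 191,504.03.
Rounded to nearest $10: Bergstrom $109,240; Quinlan $137,670; Delacroix $191,500. Sum = $438,410.
Sum already equals the total — no adjustment.

Bergstrom: $109,240; Quinlan: $137,670; Delacroix: $191,500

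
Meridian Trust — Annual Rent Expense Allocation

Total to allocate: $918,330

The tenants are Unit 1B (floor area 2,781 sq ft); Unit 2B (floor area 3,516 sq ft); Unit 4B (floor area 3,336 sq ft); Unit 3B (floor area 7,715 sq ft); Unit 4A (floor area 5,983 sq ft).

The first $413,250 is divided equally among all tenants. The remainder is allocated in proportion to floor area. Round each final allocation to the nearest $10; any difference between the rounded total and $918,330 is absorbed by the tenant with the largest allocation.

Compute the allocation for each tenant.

Unit 1B: $142,850; Unit 2B: $158,770; Unit 4B: $154,870; Unit 3B: $249,670; Unit 4A: $212,170

First tranche $413,250 split equally: $82,650 each.
Remainder $505,080 by floor area (total 23,331): Unit 1B 60,204.34 → $60,200; Unit 2B 76,115.95 → $76,120; Unit 4B 72,219.23 → $72,220; Unit 3B 167,017.80 → $167,020; Unit 4A 129,522.68 → $129,520.
Totals: Unit 1B $82,650 + $60,200 = $142,850; Unit 2B $82,650 + $76,120 = $158,770; Unit 4B $82,650 + $72,220 = $154,870; Unit 3B $82,650 + $167,020 = $249,670; Unit 4A $82,650 + $129,520 = $212,170.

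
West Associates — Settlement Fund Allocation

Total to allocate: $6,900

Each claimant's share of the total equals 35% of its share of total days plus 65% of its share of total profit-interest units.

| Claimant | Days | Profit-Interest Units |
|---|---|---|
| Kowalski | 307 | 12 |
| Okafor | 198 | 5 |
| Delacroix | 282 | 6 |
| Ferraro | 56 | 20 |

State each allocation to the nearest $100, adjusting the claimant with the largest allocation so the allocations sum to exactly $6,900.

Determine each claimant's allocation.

Days total 843; profit-interest units total 43.
Combined weights (35% days + 65% profit-interest units): Kowalski 0.3089; Okafor 0.1578; Delacroix 0.2078; Ferraro 0.3256.
Raw shares: Kowalski 2,131.11; Okafor 1,088.74; Delacroix 1,433.68; Ferraro 2,246.47.
Rounded to nearest $100: Kowalski $2,100; Okafor $1,100; Delacroix $1,400; Ferraro $2,200. Sum = $6,800.
Difference $6,900 − $6,800 = +$100 applied to largest allocation (Ferraro): Ferraro becomes $2,300.

Kowalski: $2,100; Okafor: $1,100; Delacroix: $1,400; Ferraro: $2,300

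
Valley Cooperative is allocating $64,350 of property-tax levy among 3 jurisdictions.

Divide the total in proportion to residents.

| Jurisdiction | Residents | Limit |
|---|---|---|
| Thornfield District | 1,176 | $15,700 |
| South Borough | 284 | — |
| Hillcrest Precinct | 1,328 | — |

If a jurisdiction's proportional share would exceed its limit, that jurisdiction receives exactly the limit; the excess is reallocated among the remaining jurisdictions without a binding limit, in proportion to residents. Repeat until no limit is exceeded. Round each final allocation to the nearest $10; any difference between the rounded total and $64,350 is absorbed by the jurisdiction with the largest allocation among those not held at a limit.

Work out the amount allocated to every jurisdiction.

Thornfield District: $15,700 | South Borough: $8,570 | Hillcrest Precinct: $40,080

Residents total: 2,788.
Proportional shares (ignoring caps): Thornfield District 27,143.33; South Borough 6,555.02; Hillcrest Precinct 30,651.65.
Held at cap: Thornfield District ($15,700); balance $48,650 reallocated over remaining residents 1,612.
Redistributed shares: South Borough 8,571.09 → $8,570; Hillcrest Precinct 40,078.91 → $40,080.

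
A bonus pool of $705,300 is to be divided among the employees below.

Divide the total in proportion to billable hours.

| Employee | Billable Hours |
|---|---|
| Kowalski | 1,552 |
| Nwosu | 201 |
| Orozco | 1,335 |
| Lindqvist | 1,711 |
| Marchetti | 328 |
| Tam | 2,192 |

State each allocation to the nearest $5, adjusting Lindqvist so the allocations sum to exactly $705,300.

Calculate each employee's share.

Kowalski: $149,560 | Nwosu: $19,370 | Orozco: $128,650 | Lindqvist: $164,875 | Marchetti: $31,610 | Tam: $211,235

Sum of billable hours: 7,319.
Proportional shares: Kowalski 1,552/7,319 × $705,300 = 149,559.45; Nwosu 201/7,319 × $705,300 = 19,369.49; Orozco 1,335/7,319 × $705,300 = 128,648.11; Lindqvist 1,711/7,319 × $705,300 = 164,881.58; Marchetti 328/7,319 × $705,300 = 31,607.92; Tam 2,192/7,319 × $705,300 = 211,233.45.
Rounded to nearest $5: Kowalski $149,560; Nwosu $19,370; Orozco $128,650; Lindqvist $164,880; Marchetti $31,610; Tam $211,235. Sum = $705,305.
Difference $705,300 − $705,305 = −$5 applied to Lindqvist: Lindqvist becomes $164,875.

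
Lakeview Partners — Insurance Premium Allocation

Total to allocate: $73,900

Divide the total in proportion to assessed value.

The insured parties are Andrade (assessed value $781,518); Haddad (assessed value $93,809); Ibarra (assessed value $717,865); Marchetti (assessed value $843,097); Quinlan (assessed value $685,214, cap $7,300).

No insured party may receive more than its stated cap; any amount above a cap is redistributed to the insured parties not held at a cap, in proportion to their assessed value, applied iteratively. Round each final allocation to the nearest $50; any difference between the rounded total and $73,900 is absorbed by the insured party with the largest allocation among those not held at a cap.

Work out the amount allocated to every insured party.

Total assessed value = 3,121,503.
Proportional shares (ignoring caps): Andrade 18,502.04; Haddad 2,220.88; Ibarra 16,995.09; Marchetti 19,959.89; Quinlan 16,222.09.
Capped: Quinlan ($7,300); balance $66,600 reallocated over remaining assessed value 2,436,289.
Shares after redistribution: Andrade 21,364.09 → $21,350; Haddad 2,564.42 → $2,550; Ibarra 19,624.03 → $19,600; Marchetti 23,047.45 → $23,050.
Rounding difference +$50 applied to Marchetti → $23,100.

Andrade: $21,350 · Haddad: $2,550 · Ibarra: $19,600 · Marchetti: $23,100 · Quinlan: $7,300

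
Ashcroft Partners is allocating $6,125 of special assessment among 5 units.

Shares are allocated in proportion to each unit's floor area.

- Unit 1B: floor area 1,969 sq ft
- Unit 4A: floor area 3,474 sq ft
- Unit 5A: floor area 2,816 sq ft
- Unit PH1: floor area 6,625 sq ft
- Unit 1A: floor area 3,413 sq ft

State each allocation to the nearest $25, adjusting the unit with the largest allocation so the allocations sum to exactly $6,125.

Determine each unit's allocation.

Total floor area = 18,297.
Pro-rata amounts: Unit 1B 1,969/18,297 × $6,125 = 659.13; Unit 4A 3,474/18,297 × $6,125 = 1,162.94; Unit 5A 2,816/18,297 × $6,125 = 942.67; Unit PH1 6,625/18,297 × $6,125 = 2,217.75; Unit 1A 3,413/18,297 × $6,125 = 1,142.52.
Rounded to nearest $25: Unit 1B $650; Unit 4A $1,175; Unit 5A $950; Unit PH1 $2,225; Unit 1A $1,150. Sum = $6,150.
Difference $6,125 − $6,150 = −$25 applied to largest allocation (Unit PH1): Unit PH1 becomes $2,200.

Unit 1B: $650 · Unit 4A: $1,175 · Unit 5A: $950 · Unit PH1: $2,200 · Unit 1A: $1,150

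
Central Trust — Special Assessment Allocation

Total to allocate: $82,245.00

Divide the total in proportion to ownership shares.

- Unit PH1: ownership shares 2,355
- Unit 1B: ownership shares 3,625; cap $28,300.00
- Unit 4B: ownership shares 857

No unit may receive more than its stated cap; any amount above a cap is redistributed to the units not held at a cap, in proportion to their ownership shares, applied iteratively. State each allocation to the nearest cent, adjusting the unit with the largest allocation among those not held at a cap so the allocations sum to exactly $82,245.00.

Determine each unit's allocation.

Sum of ownership shares: 6,837.
Pro-rata shares before constraints: Unit PH1 28,329.2343; Unit 1B 43,606.5709; Unit 4B 10,309.1948.
Capped: Unit 1B ($28,300.00); balance $53,945.00 reallocated over remaining ownership shares 3,212.
Remaining shares: Unit PH1 39,551.8291 → $39,551.83; Unit 4B 14,393.1709 → $14,393.17.

Unit PH1: $39,551.83 · Unit 1B: $28,300.00 · Unit 4B: $14,393.17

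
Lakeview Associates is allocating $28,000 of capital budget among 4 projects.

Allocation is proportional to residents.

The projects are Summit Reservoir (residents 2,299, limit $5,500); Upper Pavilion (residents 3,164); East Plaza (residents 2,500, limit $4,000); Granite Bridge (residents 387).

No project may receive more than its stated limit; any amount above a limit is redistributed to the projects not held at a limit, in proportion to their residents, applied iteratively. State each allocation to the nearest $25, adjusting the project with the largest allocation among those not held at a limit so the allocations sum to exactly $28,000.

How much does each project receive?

Sum of residents: 8,350.
Proportional shares (ignoring caps): Summit Reservoir 7,709.22; Upper Pavilion 10,609.82; East Plaza 8,383.23; Granite Bridge 1,297.72.
Cap binds for Summit Reservoir ($5,500), East Plaza ($4,000); remaining pool $18,500 reallocated over remaining residents 3,551.
Redistributed shares: Upper Pavilion 16,483.81 → $16,475; Granite Bridge 2,016.19 → $2,025.

Summit Reservoir: $5,500 | Upper Pavilion: $16,475 | East Plaza: $4,000 | Granite Bridge: $2,025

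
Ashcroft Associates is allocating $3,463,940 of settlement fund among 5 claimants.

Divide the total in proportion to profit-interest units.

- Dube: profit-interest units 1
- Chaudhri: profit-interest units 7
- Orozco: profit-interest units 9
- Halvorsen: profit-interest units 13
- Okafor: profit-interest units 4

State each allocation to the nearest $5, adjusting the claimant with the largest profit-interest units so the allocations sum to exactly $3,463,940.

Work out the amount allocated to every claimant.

Dube: $101,880 · Chaudhri: $713,165 · Orozco: $916,925 · Halvorsen: $1,324,450 · Okafor: $407,520

Combined profit-interest units = 1 + 7 + 9 + 13 + 4 = 34.
Raw shares: Dube 101,880.59; Chaudhri 713,164.12; Orozco 916,925.29; Halvorsen 1,324,447.65; Okafor 407,522.35.
After rounding ($5): Dube $101,880; Chaudhri $713,165; Orozco $916,925; Halvorsen $1,324,450; Okafor $407,520. Sum = $3,463,940.
Rounded total matches; no reconciliation needed.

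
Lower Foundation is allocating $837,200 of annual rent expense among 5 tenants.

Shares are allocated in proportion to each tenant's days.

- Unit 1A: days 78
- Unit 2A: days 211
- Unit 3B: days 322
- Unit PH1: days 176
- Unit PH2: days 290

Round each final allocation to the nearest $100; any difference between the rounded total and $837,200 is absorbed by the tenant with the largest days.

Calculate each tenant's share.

Unit 1A: $60,600; Unit 2A: $164,000; Unit 3B: $250,400; Unit PH1: $136,800; Unit PH2: $225,400

Sum of days: 1,077.
Pro-rata amounts: Unit 1A 78/1,077 × $837,200 = 60,632.87; Unit 2A 211/1,077 × $837,200 = 164,019.68; Unit 3B 322/1,077 × $837,200 = 250,304.92; Unit PH1 176/1,077 × $837,200 = 136,812.63; Unit PH2 290/1,077 × $837,200 = 225,429.90.
At nearest $100: Unit 1A $60,600; Unit 2A $164,000; Unit 3B $250,300; Unit PH1 $136,800; Unit PH2 $225,400. Sum = $837,100.
Difference $837,200 − $837,100 = +$100 applied to largest days (Unit 3B): Unit 3B becomes $250,400.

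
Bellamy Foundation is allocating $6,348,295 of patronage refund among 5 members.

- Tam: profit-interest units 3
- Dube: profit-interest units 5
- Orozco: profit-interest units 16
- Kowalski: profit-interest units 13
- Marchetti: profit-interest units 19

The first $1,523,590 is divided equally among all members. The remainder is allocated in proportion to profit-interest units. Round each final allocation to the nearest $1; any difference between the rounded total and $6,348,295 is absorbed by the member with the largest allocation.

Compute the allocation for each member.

Tam: $563,184; Dube: $735,495; Orozco: $1,683,205; Kowalski: $1,424,739; Marchetti: $1,941,672

Equal tier: $1,523,590 ÷ 5 = $304,718 apiece.
Remainder $4,824,705 by profit-interest units (total 56): Tam 258,466.34 → $258,466; Dube 430,777.23 → $430,777; Orozco 1,378,487.14 → $1,378,487; Kowalski 1,120,020.80 → $1,120,021; Marchetti 1,636,953.48 → $1,636,953.
Rounding difference +$1 on remainder applied to Marchetti.
Totals: Tam $304,718 + $258,466 = $563,184; Dube $304,718 + $430,777 = $735,495; Orozco $304,718 + $1,378,487 = $1,683,205; Kowalski $304,718 + $1,120,021 = $1,424,739; Marchetti $304,718 + $1,636,954 = $1,941,672.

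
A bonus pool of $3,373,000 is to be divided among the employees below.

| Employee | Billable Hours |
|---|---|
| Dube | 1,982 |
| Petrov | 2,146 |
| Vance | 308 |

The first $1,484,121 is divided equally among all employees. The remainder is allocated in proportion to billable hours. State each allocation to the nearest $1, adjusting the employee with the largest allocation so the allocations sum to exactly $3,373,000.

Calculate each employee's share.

$1,484,121 shared equally gives $494,707 per employee.
Remainder $1,888,879 by billable hours (total 4,436): Dube 843,949.09 → $843,949; Petrov 913,781.41 → $913,781; Vance 131,148.497 → $131,148.
Rounding difference +$1 on remainder applied to Petrov.
Totals: Dube $494,707 + $843,949 = $1,338,656; Petrov $494,707 + $913,782 = $1,408,489; Vance $494,707 + $131,148 = $625,855.

Dube: $1,338,656 · Petrov: $1,408,489 · Vance: $625,855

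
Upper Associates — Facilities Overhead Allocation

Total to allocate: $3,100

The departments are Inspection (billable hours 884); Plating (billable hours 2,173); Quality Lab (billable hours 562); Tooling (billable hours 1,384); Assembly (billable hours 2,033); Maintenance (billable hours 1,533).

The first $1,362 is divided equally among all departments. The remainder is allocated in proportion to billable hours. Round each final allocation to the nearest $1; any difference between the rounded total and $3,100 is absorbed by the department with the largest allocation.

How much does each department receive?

Inspection: $406; Plating: $668; Quality Lab: $341; Tooling: $508; Assembly: $639; Maintenance: $538

$1,362 shared equally gives $227 per department.
Remainder $1,738 by billable hours (total 8,569): Inspection 179.30 → $179; Plating 440.74 → $441; Quality Lab 113.99 → $114; Tooling 280.71 → $281; Assembly 412.34 → $412; Maintenance 310.93 → $311.
Totals: Inspection $227 + $179 = $406; Plating $227 + $441 = $668; Quality Lab $227 + $114 = $341; Tooling $227 + $281 = $508; Assembly $227 + $412 = $639; Maintenance $227 + $311 = $538.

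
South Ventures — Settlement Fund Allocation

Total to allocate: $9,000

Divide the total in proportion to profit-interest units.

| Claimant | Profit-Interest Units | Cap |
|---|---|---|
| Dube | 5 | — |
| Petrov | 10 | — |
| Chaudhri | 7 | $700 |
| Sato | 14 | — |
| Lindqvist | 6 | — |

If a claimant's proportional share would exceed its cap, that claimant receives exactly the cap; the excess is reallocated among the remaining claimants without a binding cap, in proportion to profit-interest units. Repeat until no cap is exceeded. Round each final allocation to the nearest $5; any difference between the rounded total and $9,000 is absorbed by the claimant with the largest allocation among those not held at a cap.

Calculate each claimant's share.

Combined profit-interest units = 42.
Pro-rata shares before constraints: Dube 1,071.43; Petrov 2,142.86; Chaudhri 1,500.00; Sato 3,000.00; Lindqvist 1,285.71.
Cap binds for Chaudhri ($700); residual $8,300 reallocated over remaining profit-interest units 35.
Shares after redistribution: Dube 1,185.71 → $1,185; Petrov 2,371.43 → $2,370; Sato 3,320.00 → $3,320; Lindqvist 1,422.86 → $1,425.

Dube: $1,185; Petrov: $2,370; Chaudhri: $700; Sato: $3,320; Lindqvist: $1,425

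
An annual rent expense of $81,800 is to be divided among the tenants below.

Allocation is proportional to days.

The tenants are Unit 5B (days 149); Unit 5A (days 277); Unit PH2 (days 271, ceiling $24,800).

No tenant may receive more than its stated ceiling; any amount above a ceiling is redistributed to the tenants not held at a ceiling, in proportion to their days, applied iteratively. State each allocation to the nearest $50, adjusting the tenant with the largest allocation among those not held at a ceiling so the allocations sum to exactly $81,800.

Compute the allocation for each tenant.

Combined days = 697.
Unconstrained shares: Unit 5B 17,486.66; Unit 5A 32,508.75; Unit PH2 31,804.59.
Cap binds for Unit PH2 ($24,800); remaining pool $57,000 reallocated over remaining days 426.
Remaining shares: Unit 5B 19,936.62 → $19,950; Unit 5A 37,063.38 → $37,050.

Unit 5B: $19,950; Unit 5A: $37,050; Unit PH2: $24,800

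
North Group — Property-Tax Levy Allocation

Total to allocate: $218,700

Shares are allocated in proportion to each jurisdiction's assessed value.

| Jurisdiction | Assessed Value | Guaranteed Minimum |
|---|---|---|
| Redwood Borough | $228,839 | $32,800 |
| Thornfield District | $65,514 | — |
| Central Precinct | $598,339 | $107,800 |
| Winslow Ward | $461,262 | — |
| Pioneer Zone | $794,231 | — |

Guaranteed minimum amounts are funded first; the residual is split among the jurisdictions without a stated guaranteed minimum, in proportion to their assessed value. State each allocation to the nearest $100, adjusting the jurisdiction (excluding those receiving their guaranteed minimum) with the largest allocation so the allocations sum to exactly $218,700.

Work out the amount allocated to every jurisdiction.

Redwood Borough: $32,800 · Thornfield District: $3,900 · Central Precinct: $107,800 · Winslow Ward: $27,300 · Pioneer Zone: $46,900

Minimums first: Redwood Borough $32,800; Central Precinct $107,800. Balance $78,100.
Balance split over remaining assessed value 1,321,007: Thornfield District 3,873.29 → $3,900; Winslow Ward 27,270.53 → $27,300; Pioneer Zone 46,956.18 → $47,000.
Rounding difference −$100 applied to Pioneer Zone → $46,900.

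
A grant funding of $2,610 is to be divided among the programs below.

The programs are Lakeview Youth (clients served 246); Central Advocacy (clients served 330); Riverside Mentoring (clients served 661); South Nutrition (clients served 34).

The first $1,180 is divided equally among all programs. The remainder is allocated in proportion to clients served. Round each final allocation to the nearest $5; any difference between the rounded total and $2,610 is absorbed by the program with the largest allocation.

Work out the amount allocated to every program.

$1,180 shared equally gives $295 per program.
Remainder $1,430 by clients served (total 1,271): Lakeview Youth 276.77 → $275; Central Advocacy 371.28 → $370; Riverside Mentoring 743.69 → $745; South Nutrition 38.25 → $40.
Totals: Lakeview Youth $295 + $275 = $570; Central Advocacy $295 + $370 = $665; Riverside Mentoring $295 + $745 = $1,040; South Nutrition $295 + $40 = $335.

Lakeview Youth: $570 | Central Advocacy: $665 | Riverside Mentoring: $1,040 | South Nutrition: $335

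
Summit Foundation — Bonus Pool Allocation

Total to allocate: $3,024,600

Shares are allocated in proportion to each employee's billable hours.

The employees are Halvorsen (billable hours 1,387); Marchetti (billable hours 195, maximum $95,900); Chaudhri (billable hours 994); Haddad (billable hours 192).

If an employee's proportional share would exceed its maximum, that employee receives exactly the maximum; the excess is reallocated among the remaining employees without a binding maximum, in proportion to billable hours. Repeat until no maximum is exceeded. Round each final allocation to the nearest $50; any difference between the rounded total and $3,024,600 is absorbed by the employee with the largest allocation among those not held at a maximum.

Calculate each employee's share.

Sum of billable hours: 2,768.
Unconstrained shares: Halvorsen 1,515,578.11; Marchetti 213,076.95; Chaudhri 1,086,146.10; Haddad 209,798.84.
Cap binds for Marchetti ($95,900); residual $2,928,700 reallocated over remaining billable hours 2,573.
Redistributed shares: Halvorsen 1,578,743.45 → $1,578,750; Chaudhri 1,131,413.84 → $1,131,400; Haddad 218,542.71 → $218,550.

Halvorsen: $1,578,750; Marchetti: $95,900; Chaudhri: $1,131,400; Haddad: $218,550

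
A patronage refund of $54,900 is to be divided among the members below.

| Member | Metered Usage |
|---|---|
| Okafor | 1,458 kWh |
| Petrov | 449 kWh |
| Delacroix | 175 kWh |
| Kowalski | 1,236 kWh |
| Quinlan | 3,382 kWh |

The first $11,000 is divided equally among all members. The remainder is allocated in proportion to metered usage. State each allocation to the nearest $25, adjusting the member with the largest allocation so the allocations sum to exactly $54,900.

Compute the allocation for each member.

First tranche $11,000 split equally: $2,200 each.
Remainder $43,900 by metered usage (total 6,700): Okafor 9,553.16 → $9,550; Petrov 2,941.96 → $2,950; Delacroix 1,146.64 → $1,150; Kowalski 8,098.57 → $8,100; Quinlan 22,159.67 → $22,150.
Totals: Okafor $2,200 + $9,550 = $11,750; Petrov $2,200 + $2,950 = $5,150; Delacroix $2,200 + $1,150 = $3,350; Kowalski $2,200 + $8,100 = $10,300; Quinlan $2,200 + $22,150 = $24,350.

Okafor: $11,750 · Petrov: $5,150 · Delacroix: $3,350 · Kowalski: $10,300 · Quinlan: $24,350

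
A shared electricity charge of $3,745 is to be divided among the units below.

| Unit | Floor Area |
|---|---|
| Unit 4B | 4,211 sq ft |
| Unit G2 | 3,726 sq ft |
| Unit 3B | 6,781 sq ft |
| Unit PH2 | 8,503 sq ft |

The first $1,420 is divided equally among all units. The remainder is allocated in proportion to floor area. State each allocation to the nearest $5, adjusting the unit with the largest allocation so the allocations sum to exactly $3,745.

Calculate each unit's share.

First tranche $1,420 split equally: $355 each.
Remainder $2,325 by floor area (total 23,221): Unit 4B 421.63 → $420; Unit G2 373.07 → $375; Unit 3B 678.95 → $680; Unit PH2 851.36 → $850.
Totals: Unit 4B $355 + $420 = $775; Unit G2 $355 + $375 = $730; Unit 3B $355 + $680 = $1,035; Unit PH2 $355 + $850 = $1,205.

Unit 4B: $775 · Unit G2: $730 · Unit 3B: $1,035 · Unit PH2: $1,205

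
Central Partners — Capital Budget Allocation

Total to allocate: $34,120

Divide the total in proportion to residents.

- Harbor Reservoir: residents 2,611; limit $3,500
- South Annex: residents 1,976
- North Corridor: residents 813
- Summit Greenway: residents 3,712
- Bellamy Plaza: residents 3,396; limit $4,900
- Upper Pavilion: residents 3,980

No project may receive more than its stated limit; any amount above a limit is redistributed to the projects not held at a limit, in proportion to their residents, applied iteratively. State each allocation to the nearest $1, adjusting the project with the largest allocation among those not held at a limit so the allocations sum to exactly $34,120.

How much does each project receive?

Harbor Reservoir: $3,500 · South Annex: $4,849 · North Corridor: $1,995 · Summit Greenway: $9,109 · Bellamy Plaza: $4,900 · Upper Pavilion: $9,767

Combined residents = 16,488.
Unconstrained shares: Harbor Reservoir 5,403.16; South Annex 4,089.10; North Corridor 1,682.41; Summit Greenway 7,681.55; Bellamy Plaza 7,027.63; Upper Pavilion 8,236.15.
Held at cap: Harbor Reservoir ($3,500), Bellamy Plaza ($4,900); balance $25,720 reallocated over remaining residents 10,481.
Redistributed shares: South Annex 4,849.03 → $4,849; North Corridor 1,995.07 → $1,995; Summit Greenway 9,109.12 → $9,109; Upper Pavilion 9,766.78 → $9,767.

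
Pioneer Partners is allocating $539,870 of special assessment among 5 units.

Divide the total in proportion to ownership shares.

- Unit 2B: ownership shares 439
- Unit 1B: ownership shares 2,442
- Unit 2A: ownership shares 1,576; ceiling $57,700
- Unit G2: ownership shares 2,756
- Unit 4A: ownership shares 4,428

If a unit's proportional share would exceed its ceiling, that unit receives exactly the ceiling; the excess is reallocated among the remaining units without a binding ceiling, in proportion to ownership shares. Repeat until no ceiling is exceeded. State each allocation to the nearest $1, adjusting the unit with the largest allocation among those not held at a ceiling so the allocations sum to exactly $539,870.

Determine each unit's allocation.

Unit 2B: $21,031; Unit 1B: $116,986; Unit 2A: $57,700; Unit G2: $132,028; Unit 4A: $212,125

Combined ownership shares = 11,641.
Pro-rata shares before constraints: Unit 2B 20,359.33; Unit 1B 113,251.66; Unit 2A 73,089.52; Unit G2 127,813.91; Unit 4A 205,355.58.
Cap binds for Unit 2A ($57,700); balance $482,170 reallocated over remaining ownership shares 10,065.
Shares after redistribution: Unit 2B 21,030.56 → $21,031; Unit 1B 116,985.51 → $116,986; Unit G2 132,027.87 → $132,028; Unit 4A 212,126.06 → $212,126.
Rounding difference −$1 applied to Unit 4A → $212,125.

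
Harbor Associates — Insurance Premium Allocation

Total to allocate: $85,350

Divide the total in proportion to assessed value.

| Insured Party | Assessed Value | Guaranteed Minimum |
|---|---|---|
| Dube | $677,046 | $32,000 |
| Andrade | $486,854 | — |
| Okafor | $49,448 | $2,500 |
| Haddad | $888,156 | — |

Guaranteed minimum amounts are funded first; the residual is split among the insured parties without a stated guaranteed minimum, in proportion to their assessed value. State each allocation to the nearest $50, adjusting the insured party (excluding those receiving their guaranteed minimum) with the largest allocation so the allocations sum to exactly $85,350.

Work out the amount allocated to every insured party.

Dube: $32,000; Andrade: $18,000; Okafor: $2,500; Haddad: $32,850

Guaranteed amounts: Dube $32,000; Okafor $2,500. Remaining pool $50,850.
Remaining pool split over remaining assessed value 1,375,010: Andrade 18,004.62 → $18,000; Haddad 32,845.38 → $32,850.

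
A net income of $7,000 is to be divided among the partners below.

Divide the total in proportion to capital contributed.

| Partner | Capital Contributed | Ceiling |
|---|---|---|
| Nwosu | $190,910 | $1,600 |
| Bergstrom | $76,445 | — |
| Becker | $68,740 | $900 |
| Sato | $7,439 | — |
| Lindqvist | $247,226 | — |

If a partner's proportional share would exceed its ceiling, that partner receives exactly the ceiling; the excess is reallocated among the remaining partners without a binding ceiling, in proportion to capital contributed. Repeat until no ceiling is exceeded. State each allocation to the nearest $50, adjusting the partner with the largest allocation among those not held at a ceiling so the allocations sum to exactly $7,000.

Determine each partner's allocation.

Nwosu: $1,600 · Bergstrom: $1,050 · Becker: $900 · Sato: $100 · Lindqvist: $3,350

Capital contributed total: 590,760.
Proportional shares (ignoring caps): Nwosu 2,262.12; Bergstrom 905.81; Becker 814.51; Sato 88.15; Lindqvist 2,929.42.
Capped: Nwosu ($1,600); remaining pool $5,400 reallocated over remaining capital contributed 399,850.
Capped: Becker ($900); remaining pool $4,500 reallocated over remaining capital contributed 331,110.
Remaining shares: Bergstrom 1,038.94 → $1,050; Sato 101.10 → $100; Lindqvist 3,359.96 → $3,350.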